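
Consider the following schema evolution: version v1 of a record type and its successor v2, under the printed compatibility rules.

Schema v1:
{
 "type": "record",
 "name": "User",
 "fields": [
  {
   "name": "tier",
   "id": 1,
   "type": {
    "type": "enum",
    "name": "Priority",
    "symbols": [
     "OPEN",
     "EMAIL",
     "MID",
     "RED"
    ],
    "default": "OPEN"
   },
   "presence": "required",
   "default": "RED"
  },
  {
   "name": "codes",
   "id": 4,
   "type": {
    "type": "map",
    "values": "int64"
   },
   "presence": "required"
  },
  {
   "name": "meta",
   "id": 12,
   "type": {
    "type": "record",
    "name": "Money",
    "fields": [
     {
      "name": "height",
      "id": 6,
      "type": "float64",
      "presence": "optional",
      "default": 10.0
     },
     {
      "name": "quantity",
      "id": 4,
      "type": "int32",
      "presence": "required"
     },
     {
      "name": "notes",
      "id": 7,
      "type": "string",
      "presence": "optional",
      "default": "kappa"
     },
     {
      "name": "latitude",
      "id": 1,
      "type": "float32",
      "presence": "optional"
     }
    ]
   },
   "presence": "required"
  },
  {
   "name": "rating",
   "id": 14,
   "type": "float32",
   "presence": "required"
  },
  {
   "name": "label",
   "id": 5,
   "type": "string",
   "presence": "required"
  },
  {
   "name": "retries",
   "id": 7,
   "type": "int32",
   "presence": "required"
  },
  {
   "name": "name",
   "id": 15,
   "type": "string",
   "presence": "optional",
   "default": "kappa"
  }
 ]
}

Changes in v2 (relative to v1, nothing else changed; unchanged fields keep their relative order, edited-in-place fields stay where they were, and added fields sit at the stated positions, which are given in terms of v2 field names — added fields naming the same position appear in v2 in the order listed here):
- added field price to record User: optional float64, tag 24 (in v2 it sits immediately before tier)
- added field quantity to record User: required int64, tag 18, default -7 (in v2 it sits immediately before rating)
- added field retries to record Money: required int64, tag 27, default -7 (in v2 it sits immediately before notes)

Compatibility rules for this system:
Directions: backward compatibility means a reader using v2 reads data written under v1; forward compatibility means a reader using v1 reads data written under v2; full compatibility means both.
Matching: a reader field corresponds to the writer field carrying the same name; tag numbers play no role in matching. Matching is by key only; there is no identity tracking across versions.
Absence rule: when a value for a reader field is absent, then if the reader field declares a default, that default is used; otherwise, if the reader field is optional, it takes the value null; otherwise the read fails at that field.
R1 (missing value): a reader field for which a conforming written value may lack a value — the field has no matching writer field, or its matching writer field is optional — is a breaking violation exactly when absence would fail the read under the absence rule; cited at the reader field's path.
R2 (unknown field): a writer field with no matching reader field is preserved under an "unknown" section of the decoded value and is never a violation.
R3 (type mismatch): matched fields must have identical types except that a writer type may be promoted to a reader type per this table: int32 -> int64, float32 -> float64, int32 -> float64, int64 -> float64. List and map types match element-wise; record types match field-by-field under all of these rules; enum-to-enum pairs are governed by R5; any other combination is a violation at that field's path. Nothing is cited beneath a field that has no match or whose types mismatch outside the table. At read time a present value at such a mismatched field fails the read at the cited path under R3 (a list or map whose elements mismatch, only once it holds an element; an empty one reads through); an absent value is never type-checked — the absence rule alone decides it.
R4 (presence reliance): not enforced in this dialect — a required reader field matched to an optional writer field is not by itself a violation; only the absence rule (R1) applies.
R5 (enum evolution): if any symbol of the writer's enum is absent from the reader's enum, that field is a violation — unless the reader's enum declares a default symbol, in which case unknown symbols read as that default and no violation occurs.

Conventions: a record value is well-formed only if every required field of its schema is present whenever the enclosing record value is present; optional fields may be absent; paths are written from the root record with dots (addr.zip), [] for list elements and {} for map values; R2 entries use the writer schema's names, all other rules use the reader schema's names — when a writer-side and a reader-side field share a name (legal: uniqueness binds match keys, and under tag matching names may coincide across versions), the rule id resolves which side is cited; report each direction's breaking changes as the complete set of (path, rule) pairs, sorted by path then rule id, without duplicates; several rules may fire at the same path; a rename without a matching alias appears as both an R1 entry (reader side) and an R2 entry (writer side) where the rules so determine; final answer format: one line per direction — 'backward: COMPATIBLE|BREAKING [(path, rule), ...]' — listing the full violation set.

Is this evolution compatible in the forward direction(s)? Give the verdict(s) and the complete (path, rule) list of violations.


forward: COMPATIBLE []

arrows below run writer -> reader for User
forward on User — v1 reading data written by v2:
  tier: Priority -> Priority, writer required; from tier
  codes: map<string, int64> -> map<string, int64>, writer required; from codes
  meta: Money -> Money, writer required; from meta
  rating: float32 -> float32, writer required; from rating
  label: string -> string, writer required; from label
  retries: int32 -> int32, writer required; from retries
  name: string -> string, writer optional; from name
  price (writer side), unknown to reader
  quantity (writer side), unknown to reader
  meta.height: float64 -> float64, writer optional; from meta.height
  meta.quantity: int32 -> int32, writer required; from meta.quantity
  meta.notes: string -> string, writer optional; from meta.notes
  meta.latitude: float32 -> float32, writer optional; from meta.latitude
  meta.retries (writer side), unknown to reader
  nothing fires on User: forward is COMPATIBLE
diffs on User not affecting the asked answer:
  added field retries to record Money: required int64, tag 27, default -7 (in v2 it sits immediately before notes) -> fires no rule on User, leaving the asked answer as it is
  added field price to record User: optional float64, tag 24 (in v2 it sits immediately before tier) -> fires no rule on User, leaving the asked answer as it is
  added field quantity to record User: required int64, tag 18, default -7 (in v2 it sits immediately before rating) -> fires no rule on User, leaving the asked answer as it is


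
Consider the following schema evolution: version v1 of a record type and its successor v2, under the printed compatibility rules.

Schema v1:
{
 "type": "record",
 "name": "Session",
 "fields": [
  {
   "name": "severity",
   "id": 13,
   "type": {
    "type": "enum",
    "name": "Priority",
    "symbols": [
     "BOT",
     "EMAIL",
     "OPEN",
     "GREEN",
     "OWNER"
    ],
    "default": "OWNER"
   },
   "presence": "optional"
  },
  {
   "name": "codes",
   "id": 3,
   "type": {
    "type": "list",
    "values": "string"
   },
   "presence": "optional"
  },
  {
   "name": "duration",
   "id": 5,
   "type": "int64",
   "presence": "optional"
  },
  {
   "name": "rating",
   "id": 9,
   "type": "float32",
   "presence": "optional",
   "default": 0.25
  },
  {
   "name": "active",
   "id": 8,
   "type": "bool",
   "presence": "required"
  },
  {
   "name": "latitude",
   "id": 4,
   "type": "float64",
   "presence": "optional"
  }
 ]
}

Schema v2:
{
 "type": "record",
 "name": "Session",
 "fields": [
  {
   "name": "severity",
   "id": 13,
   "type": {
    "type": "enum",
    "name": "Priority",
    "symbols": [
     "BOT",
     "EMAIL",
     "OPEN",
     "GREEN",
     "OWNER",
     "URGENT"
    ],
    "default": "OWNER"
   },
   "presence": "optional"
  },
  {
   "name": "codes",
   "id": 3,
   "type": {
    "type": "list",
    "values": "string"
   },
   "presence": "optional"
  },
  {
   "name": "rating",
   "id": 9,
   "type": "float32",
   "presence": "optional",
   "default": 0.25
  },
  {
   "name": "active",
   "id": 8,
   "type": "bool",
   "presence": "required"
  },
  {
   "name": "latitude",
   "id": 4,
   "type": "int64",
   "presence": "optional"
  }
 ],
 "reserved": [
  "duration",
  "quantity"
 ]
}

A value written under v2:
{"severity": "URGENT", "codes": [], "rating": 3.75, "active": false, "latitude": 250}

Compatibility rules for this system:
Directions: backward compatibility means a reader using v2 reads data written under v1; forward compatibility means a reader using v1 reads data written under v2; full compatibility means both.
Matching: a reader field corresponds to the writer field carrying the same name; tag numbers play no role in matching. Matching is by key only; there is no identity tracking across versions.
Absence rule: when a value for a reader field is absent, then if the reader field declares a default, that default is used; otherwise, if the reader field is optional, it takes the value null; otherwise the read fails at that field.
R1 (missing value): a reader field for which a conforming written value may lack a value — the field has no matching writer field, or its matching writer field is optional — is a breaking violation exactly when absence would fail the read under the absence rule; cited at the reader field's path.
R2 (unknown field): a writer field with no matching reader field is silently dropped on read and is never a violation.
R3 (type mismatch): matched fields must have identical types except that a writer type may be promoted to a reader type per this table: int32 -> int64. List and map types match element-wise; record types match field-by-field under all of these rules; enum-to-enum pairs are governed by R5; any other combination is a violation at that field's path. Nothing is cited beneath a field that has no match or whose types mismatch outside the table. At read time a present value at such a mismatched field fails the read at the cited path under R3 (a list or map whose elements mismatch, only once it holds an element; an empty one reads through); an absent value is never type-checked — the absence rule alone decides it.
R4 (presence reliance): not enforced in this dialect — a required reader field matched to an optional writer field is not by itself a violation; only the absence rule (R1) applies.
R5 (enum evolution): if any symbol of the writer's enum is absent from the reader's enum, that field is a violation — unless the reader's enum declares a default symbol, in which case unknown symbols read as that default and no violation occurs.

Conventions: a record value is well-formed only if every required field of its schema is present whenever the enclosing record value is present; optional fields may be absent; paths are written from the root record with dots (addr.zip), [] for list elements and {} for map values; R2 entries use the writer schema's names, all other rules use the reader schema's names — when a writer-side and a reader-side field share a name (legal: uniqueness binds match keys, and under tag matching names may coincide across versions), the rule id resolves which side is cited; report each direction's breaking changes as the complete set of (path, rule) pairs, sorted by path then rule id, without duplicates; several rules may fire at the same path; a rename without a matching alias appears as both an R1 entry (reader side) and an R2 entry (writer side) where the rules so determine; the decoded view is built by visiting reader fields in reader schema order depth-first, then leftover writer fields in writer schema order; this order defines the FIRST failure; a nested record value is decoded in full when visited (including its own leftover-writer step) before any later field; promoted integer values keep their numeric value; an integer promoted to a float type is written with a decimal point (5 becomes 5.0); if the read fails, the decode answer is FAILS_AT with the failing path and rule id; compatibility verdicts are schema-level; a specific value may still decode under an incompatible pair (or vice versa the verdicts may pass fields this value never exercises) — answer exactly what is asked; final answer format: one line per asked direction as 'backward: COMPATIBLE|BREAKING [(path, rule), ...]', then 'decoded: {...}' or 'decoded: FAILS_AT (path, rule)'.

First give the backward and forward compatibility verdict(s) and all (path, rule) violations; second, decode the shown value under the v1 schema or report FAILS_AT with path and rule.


the writer's type comes first in each Session pair
backward analysis of Session with v2 as reader and v1 as writer:
  writer optional, Priority -> Priority: reader severity maps from writer severity
  writer optional, list<string> -> list<string>: reader codes maps from writer codes
  writer optional, float32 -> float32: reader rating maps from writer rating
  writer required, bool -> bool: reader active maps from writer active
  writer optional, float64 -> int64: reader latitude maps from writer latitude
  writer field duration has no reader counterpart
  rule R3 violated at latitude
  => backward verdict for Session: BREAKING, 1 violation(s)
forward analysis of Session with v1 as reader and v2 as writer:
  writer optional, Priority -> Priority: reader severity maps from writer severity
  writer optional, list<string> -> list<string>: reader codes maps from writer codes
  duration: no writer match
  writer optional, float32 -> float32: reader rating maps from writer rating
  writer required, bool -> bool: reader active maps from writer active
  writer optional, int64 -> float64: reader latitude maps from writer latitude
  rule R3 violated at latitude
  => forward verdict for Session: BREAKING, 1 violation(s)
decoding the Session value with the v1 reader:
  severity := "OWNER" (symbol URGENT -> reader default)
  codes := []
  duration := null (missing; optional => null)
  rating := 3.75
  active := false
  read fails at latitude under R3
  => FAILS_AT (latitude, R3)

backward: BREAKING [(latitude, R3)]; forward: BREAKING [(latitude, R3)]; decoded: FAILS_AT (latitude, R3)


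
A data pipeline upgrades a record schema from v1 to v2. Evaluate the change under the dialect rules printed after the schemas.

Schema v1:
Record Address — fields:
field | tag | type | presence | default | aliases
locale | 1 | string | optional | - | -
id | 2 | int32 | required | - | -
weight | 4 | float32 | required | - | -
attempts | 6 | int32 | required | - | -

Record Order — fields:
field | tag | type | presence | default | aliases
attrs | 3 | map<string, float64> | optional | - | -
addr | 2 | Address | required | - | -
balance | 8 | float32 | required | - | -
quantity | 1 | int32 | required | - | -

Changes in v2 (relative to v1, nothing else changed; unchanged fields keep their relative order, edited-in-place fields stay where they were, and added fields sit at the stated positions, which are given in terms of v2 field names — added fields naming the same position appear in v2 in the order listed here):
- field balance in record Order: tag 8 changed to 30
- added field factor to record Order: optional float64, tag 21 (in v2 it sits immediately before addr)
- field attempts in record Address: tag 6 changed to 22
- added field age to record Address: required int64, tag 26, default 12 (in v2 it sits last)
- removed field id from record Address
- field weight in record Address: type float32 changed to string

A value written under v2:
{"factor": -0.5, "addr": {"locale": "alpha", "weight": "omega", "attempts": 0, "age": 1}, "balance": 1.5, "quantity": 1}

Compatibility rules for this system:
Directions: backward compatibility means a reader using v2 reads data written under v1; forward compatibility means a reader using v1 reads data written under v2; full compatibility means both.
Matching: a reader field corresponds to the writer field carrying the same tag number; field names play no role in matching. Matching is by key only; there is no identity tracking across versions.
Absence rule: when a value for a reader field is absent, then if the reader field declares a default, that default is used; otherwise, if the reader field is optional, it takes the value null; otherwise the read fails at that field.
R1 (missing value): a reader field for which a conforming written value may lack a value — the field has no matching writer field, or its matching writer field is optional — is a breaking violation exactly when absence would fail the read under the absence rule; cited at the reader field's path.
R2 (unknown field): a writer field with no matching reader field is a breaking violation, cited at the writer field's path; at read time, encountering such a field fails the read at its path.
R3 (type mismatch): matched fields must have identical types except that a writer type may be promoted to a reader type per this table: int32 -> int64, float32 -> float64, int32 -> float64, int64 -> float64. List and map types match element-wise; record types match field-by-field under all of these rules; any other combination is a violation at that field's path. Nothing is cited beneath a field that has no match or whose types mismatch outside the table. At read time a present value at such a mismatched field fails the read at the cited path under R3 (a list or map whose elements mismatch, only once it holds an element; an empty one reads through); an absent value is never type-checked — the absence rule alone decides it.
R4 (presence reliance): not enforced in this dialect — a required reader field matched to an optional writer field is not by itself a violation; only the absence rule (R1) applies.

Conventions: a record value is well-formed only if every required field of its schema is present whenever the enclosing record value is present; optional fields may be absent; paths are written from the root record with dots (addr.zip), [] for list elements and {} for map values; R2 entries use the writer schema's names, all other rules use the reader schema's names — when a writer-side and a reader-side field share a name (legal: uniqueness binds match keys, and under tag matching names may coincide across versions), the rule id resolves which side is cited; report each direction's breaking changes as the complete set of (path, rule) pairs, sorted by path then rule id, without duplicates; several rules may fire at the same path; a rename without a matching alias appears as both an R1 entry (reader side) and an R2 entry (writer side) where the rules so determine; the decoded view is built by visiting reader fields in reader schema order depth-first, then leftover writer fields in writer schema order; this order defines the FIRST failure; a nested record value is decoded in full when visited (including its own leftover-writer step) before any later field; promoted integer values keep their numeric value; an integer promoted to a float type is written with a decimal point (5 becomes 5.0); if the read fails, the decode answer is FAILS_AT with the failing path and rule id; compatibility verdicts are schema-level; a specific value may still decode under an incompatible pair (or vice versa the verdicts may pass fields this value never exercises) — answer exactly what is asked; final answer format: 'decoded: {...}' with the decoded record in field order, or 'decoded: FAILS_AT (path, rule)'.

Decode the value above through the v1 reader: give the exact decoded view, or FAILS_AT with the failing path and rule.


the writer's type comes first in each Order pair
decoding the Order value with the v1 reader:
  attrs := null (not supplied -> null)
  addr.locale := "alpha"
  read fails at addr.id under R1 (no fill)
  => FAILS_AT (addr.id, R1)
ruling out the remaining Order differences:
  field balance in record Order: tag 8 changed to 30 -> matters for Order compatibility verdicts, not for this value's decode
  added field factor to record Order: optional float64, tag 21 (in v2 it sits immediately before addr) -> matters for Order compatibility verdicts, not for this value's decode
  field attempts in record Address: tag 6 changed to 22 -> matters for Order compatibility verdicts, not for this value's decode
  added field age to record Address: required int64, tag 26, default 12 (in v2 it sits last) -> matters for Order compatibility verdicts, not for this value's decode
  field weight in record Address: type float32 changed to string -> matters for Order compatibility verdicts, not for this value's decode

decoded: FAILS_AT (addr.id, R1)


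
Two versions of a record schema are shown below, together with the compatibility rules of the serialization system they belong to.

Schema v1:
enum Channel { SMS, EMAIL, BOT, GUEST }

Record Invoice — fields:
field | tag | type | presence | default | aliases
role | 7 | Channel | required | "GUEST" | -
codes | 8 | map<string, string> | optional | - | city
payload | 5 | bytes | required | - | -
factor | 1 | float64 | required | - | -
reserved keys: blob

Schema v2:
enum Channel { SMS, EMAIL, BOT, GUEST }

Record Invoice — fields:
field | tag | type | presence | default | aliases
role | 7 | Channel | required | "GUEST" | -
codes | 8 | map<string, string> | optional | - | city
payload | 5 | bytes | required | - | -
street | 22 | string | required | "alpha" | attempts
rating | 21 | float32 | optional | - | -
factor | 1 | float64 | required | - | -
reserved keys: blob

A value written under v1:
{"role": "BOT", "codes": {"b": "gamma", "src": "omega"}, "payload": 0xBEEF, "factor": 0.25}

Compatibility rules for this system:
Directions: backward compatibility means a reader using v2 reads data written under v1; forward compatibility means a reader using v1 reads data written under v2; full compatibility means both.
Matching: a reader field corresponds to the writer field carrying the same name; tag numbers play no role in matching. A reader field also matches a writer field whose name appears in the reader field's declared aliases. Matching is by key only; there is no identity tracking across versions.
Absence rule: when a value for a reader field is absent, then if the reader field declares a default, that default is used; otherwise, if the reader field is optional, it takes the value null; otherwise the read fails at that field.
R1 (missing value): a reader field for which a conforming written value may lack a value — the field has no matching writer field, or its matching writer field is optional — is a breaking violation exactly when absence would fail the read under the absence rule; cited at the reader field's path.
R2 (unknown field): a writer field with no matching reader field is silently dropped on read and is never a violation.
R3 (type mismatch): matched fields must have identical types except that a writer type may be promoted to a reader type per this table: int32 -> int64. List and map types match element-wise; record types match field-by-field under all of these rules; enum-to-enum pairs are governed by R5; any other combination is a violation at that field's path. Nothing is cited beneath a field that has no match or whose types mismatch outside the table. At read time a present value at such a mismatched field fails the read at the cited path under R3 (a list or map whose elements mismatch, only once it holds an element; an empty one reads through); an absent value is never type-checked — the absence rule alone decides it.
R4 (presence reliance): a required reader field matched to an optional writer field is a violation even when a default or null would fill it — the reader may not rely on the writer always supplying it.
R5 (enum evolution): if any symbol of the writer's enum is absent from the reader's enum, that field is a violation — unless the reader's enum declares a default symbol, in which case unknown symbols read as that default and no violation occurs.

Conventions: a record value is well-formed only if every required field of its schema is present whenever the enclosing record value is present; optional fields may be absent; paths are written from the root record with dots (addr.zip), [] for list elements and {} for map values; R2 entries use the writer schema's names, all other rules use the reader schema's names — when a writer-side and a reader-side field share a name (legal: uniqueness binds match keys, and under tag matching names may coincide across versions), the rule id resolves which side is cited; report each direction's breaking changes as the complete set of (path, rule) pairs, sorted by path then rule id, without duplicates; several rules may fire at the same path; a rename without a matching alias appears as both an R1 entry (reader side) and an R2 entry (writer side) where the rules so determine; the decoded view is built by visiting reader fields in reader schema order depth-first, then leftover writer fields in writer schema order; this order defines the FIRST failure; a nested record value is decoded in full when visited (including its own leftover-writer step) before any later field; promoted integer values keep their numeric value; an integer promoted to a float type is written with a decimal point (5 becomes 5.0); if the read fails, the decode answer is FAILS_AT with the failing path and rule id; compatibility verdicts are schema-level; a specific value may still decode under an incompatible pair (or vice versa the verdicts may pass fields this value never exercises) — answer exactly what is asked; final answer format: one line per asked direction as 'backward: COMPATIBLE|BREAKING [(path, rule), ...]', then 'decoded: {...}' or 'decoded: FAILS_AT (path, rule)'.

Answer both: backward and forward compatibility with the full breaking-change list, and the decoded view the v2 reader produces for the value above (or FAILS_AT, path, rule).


backward: COMPATIBLE []; forward: COMPATIBLE []; decoded: {"role": "BOT", "codes": {"b": "gamma", "src": "omega"}, "payload": 0xBEEF, "street": "alpha", "rating": null, "factor": 0.25}

each type pair in Invoice: writer, then reader
backward pass over Invoice, reader schema v2, writer schema v1:
  Channel -> Channel, writer required: role aligns to role
  map<string, string> -> map<string, string>, writer optional: codes aligns to codes
  bytes -> bytes, writer required: payload aligns to payload
  no writer field matches reader street
  no writer field matches reader rating
  float64 -> float64, writer required: factor aligns to factor
  => backward: COMPATIBLE
forward pass over Invoice, reader schema v1, writer schema v2:
  Channel -> Channel, writer required: role aligns to role
  map<string, string> -> map<string, string>, writer optional: codes aligns to codes
  bytes -> bytes, writer required: payload aligns to payload
  float64 -> float64, writer required: factor aligns to factor
  street (writer side), unknown to reader
  rating (writer side), unknown to reader
  => forward: COMPATIBLE
decoding the Invoice value with the v2 reader:
  role := "BOT"
  codes := {"b": "gamma", "src": "omega"}
  payload := 0xBEEF
  street := "alpha" (missing; default applied)
  rating := null (missing; optional => null)
  factor := 0.25
  => decoded: {"role": "BOT", "codes": {"b": "gamma", "src": "omega"}, "payload": 0xBEEF, "street": "alpha", "rating": null, "factor": 0.25}


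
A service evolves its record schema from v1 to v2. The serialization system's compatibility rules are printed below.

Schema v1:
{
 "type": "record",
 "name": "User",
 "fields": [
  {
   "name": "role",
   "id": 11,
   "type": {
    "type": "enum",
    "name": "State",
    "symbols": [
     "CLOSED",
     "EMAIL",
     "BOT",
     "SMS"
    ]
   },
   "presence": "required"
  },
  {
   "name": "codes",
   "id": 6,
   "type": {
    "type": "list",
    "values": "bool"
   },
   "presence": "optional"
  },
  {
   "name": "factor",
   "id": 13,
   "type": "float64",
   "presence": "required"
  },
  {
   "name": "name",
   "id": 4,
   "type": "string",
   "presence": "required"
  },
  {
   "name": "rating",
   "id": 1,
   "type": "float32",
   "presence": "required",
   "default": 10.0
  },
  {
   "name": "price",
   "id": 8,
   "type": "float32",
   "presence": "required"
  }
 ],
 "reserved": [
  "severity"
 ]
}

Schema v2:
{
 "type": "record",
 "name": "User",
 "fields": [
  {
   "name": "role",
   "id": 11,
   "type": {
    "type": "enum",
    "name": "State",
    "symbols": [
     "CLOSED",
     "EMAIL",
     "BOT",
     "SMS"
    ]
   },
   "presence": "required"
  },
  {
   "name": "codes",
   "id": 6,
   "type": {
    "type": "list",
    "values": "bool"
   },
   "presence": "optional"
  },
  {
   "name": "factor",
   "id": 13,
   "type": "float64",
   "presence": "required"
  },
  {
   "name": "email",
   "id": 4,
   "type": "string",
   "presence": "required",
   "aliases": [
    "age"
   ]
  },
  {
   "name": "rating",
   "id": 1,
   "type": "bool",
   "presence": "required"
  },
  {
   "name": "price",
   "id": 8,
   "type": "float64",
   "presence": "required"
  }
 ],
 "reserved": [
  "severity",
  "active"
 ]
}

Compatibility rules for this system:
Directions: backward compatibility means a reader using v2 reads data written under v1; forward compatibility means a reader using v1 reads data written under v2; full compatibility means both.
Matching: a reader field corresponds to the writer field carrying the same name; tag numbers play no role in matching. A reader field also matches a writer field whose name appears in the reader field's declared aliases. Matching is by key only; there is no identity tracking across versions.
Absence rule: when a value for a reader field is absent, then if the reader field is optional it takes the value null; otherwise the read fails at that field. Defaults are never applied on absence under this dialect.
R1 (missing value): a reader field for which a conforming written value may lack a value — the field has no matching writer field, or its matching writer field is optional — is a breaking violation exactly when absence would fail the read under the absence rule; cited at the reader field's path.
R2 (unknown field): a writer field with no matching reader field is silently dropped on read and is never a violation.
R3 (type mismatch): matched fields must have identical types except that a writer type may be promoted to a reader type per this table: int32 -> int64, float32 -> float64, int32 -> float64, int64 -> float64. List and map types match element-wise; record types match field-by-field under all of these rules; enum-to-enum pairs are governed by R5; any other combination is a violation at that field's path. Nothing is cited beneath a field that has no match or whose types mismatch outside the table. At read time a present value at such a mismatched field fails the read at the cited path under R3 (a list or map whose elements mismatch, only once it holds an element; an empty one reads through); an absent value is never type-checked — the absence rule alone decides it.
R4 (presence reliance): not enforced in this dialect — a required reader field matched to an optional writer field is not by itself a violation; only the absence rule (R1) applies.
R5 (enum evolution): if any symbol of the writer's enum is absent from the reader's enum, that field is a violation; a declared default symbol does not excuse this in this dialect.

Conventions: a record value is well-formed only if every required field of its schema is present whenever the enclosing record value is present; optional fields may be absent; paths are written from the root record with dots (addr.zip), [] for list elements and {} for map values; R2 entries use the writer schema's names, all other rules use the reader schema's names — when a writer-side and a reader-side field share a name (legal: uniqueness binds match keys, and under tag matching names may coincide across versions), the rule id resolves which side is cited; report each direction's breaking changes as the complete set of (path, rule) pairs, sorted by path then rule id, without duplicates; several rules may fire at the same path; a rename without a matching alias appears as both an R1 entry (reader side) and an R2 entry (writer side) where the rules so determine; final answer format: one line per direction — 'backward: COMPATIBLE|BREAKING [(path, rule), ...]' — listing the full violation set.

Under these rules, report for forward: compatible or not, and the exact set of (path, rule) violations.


each type pair in User: writer, then reader
checking forward for User: reader v1 against writer v2:
  role: State -> State, writer required; from role
  codes: list<bool> -> list<bool>, writer optional; from codes
  factor: float64 -> float64, writer required; from factor
  no writer field matches reader name
  rating: bool -> float32, writer required; from rating
  price: float64 -> float32, writer required; from price
  leftover writer field: email
  rule R1 violated at name
  rule R3 violated at price
  rule R3 violated at rating
  => 3 violation(s): forward is BREAKING for User

forward: BREAKING [(name, R1), (price, R3), (rating, R3)]


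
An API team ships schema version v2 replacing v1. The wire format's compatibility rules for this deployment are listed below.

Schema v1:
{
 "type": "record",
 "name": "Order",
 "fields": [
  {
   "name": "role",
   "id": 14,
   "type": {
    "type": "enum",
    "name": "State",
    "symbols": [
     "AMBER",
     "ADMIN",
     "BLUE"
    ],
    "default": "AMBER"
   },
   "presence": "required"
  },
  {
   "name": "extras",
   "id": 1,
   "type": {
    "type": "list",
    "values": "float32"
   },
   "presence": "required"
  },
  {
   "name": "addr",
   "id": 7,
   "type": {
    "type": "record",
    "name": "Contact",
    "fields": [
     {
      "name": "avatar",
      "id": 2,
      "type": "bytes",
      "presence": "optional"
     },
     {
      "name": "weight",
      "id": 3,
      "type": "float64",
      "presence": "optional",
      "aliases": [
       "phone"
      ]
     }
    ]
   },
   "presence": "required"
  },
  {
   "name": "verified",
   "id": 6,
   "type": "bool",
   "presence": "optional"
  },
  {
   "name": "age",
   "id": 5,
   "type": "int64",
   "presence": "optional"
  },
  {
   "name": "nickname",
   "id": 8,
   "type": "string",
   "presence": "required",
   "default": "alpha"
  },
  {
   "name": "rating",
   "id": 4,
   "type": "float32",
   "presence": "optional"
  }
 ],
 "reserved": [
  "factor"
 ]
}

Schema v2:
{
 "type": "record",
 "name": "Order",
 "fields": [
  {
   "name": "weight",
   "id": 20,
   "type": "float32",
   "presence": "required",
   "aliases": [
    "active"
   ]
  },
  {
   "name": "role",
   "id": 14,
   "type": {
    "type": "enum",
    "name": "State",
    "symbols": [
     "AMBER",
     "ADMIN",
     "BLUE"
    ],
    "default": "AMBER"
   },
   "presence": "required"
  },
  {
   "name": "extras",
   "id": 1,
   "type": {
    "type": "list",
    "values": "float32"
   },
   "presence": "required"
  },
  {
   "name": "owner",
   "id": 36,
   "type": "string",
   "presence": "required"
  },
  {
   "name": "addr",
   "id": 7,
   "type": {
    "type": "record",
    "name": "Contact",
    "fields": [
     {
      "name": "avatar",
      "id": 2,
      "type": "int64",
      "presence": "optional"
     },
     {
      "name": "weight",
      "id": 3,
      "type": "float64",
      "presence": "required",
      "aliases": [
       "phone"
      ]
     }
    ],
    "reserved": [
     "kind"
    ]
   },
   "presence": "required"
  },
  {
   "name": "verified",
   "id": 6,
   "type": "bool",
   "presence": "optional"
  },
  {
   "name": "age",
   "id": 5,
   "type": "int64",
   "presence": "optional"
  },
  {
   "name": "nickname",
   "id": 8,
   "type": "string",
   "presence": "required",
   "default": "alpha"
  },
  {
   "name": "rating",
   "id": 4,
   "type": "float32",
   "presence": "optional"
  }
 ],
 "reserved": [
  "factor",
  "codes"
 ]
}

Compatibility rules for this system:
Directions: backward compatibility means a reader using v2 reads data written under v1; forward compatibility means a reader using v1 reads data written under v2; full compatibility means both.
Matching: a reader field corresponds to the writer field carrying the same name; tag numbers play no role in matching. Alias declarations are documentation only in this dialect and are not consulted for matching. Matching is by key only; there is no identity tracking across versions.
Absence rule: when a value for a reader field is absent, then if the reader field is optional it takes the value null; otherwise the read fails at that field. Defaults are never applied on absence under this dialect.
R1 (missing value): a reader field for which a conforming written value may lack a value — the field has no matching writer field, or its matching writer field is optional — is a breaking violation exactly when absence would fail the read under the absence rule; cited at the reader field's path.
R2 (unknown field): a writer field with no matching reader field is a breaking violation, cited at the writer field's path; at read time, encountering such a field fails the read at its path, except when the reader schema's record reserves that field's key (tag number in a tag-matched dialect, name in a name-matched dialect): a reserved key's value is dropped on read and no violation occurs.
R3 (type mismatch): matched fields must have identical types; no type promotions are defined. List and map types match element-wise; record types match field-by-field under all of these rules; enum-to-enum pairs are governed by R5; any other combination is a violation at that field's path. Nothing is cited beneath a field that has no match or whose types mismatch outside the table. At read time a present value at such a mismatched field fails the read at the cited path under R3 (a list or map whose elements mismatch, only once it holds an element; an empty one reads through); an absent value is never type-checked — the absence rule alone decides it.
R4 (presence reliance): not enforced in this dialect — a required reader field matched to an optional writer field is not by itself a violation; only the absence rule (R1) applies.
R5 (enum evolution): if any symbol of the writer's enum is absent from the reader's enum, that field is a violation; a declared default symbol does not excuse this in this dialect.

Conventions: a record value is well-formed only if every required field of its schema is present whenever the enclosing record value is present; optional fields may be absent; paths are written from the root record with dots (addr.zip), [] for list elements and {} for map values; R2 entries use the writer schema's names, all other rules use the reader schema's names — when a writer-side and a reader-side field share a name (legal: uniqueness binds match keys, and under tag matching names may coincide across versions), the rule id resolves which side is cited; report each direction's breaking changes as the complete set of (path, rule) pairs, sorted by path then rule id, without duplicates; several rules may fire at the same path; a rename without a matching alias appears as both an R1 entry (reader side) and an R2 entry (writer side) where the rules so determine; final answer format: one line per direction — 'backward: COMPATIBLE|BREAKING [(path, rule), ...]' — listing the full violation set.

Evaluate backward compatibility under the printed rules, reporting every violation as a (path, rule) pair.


backward: BREAKING [(addr.avatar, R3), (addr.weight, R1), (owner, R1), (weight, R1)]

each type pair in Order: writer, then reader
checking backward for Order: reader v2 against writer v1:
  weight: no writer-side match
  State -> State, writer required: role aligns to role
  list<float32> -> list<float32>, writer required: extras aligns to extras
  owner: no writer-side match
  Contact -> Contact, writer required: addr aligns to addr
  bool -> bool, writer optional: verified aligns to verified
  int64 -> int64, writer optional: age aligns to age
  string -> string, writer required: nickname aligns to nickname
  float32 -> float32, writer optional: rating aligns to rating
  bytes -> int64, writer optional: addr.avatar aligns to addr.avatar
  float64 -> float64, writer optional: addr.weight aligns to addr.weight
  breaking: (addr.avatar, R3)
  breaking: (addr.weight, R1)
  breaking: (owner, R1)
  breaking: (weight, R1)
  => backward: BREAKING (4)
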